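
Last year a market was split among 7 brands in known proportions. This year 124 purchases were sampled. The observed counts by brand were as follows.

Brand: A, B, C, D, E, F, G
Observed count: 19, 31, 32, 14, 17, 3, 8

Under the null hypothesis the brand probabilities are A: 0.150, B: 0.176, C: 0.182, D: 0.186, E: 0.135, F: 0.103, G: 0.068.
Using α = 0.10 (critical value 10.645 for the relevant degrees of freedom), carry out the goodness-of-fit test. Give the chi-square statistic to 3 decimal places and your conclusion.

18.874; reject

Expected counts E_i = n·p_i: 124×0.150 = 18.6, 124×0.176 = 21.824, 124×0.182 = 22.568, 124×0.186 = 23.064, 124×0.135 = 16.74, 124×0.103 = 12.772, 124×0.068 = 8.432.
χ² = (19−18.6)²/18.6 + (31−21.824)²/21.824 + (32−22.568)²/22.568 + (14−23.064)²/23.064 + (17−16.74)²/16.74 + (3−12.772)²/12.772 + (8−8.432)²/8.432
   = 0.0086 + 3.8581 + 3.9420 + 3.5621 + 0.0040 + 7.4767 + 0.0221
Sum = 18.874
df = 6. Since 18.874 > 10.645, we reject H₀.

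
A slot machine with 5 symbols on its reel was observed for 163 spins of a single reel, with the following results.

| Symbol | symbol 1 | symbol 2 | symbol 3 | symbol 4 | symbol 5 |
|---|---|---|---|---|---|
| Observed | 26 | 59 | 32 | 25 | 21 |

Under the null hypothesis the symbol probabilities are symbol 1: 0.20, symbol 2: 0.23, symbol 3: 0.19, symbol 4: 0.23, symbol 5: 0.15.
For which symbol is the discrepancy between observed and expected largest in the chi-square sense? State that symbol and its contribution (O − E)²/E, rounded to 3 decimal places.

symbol 2, 12.341

Expected counts E_i = n·p_i: 163×0.20 = 32.6, 163×0.23 = 37.49, 163×0.19 = 30.97, 163×0.23 = 37.49, 163×0.15 = 24.45.
symbol 1: (26 − 32.6)²/32.6 = 43.56/32.6 = 1.3362
symbol 2: (59 − 37.49)²/37.49 = 462.6801/37.49 = 12.3414
symbol 3: (32 − 30.97)²/30.97 = 1.0609/30.97 = 0.0343
symbol 4: (25 − 37.49)²/37.49 = 156.0001/37.49 = 4.1611
symbol 5: (21 − 24.45)²/24.45 = 11.9025/24.45 = 0.4868
The largest term is for symbol 2: 12.341.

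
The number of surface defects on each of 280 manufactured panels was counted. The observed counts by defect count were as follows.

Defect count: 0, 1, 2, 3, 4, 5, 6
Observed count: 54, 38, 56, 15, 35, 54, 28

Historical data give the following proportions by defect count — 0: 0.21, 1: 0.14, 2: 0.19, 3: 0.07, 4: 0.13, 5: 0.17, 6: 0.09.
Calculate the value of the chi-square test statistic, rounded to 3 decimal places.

2.881

Expected counts E_i = n·p_i: 280×0.21 = 58.8, 280×0.14 = 39.2, 280×0.19 = 53.2, 280×0.07 = 19.6, 280×0.13 = 36.4, 280×0.17 = 47.6, 280×0.09 = 25.2.
χ² = (54−58.8)²/58.8 + (38−39.2)²/39.2 + (56−53.2)²/53.2 + (15−19.6)²/19.6 + (35−36.4)²/36.4 + (54−47.6)²/47.6 + (28−25.2)²/25.2
   = 0.3918 + 0.0367 + 0.1474 + 1.0796 + 0.0538 + 0.8605 + 0.3111
Sum = 2.881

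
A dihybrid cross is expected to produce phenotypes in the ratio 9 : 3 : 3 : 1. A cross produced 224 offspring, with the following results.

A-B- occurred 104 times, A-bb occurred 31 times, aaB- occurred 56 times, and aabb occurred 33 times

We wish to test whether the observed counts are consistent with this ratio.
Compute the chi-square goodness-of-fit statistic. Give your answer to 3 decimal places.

Ratio total = 16. Expected counts: 224×9/16 = 126, 224×3/16 = 42, 224×3/16 = 42, 224×1/16 = 14.
cat         O        E   (O−E)²/E
A-B-      104      126     3.8413
A-bb       31       42     2.8810
aaB-       56       42     4.6667
aabb       33       14    25.7857
Sum = 37.175

37.175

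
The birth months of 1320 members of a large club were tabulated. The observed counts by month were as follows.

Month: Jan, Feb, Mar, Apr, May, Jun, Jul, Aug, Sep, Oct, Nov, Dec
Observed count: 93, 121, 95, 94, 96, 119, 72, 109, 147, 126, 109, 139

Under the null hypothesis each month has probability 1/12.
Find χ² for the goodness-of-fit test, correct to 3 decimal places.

Expected count for each of the 12 categories: 1320/12 = 110.
cat         O        E   (O−E)²/E
Jan        93      110     2.6273
Feb       121      110     1.1000
Mar        95      110     2.0455
Apr        94      110     2.3273
May        96      110     1.7818
Jun       119      110     0.7364
Jul        72      110    13.1273
Aug       109      110     0.0091
Sep       147      110    12.4455
Oct       126      110     2.3273
Nov       109      110     0.0091
Dec       139      110     7.6455
Sum = 46.182

46.182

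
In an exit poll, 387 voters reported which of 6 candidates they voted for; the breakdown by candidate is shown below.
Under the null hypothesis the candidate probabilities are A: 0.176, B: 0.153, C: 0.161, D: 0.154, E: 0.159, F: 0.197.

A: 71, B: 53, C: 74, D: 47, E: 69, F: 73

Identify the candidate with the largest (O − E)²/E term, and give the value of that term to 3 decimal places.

D, 2.663

Expected counts E_i = n·p_i: 387×0.176 = 68.112, 387×0.153 = 59.211, 387×0.161 = 62.307, 387×0.154 = 59.598, 387×0.159 = 61.533, 387×0.197 = 76.239.
cat         O        E   (O−E)²/E
A          71   68.112     0.1225
B          53   59.211     0.6515
C          74   62.307     2.1944
D          47   59.598     2.6630
E          69   61.533     0.9061
F          73   76.239     0.1376
The largest term is for D: 2.663.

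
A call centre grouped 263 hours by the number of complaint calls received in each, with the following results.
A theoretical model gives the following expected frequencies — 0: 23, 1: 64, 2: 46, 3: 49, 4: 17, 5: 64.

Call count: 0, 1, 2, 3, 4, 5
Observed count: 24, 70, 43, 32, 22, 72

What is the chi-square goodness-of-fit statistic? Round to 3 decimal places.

9.170

0: (24 − 23)²/23 = 1/23 = 0.0435
1: (70 − 64)²/64 = 36/64 = 0.5625
2: (43 − 46)²/46 = 9/46 = 0.1957
3: (32 − 49)²/49 = 289/49 = 5.8980
4: (22 − 17)²/17 = 25/17 = 1.4706
5: (72 − 64)²/64 = 64/64 = 1.0000
Sum = 9.170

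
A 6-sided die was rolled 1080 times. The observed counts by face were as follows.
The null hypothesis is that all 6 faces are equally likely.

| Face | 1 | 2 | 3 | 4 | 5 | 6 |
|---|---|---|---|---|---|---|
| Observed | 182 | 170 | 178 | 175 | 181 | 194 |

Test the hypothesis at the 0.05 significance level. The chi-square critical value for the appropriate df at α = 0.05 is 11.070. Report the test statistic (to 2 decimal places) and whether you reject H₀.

1.83; do not reject

Under H₀ each category has probability 1/6, so each expected count is 1080/6 = 180.
χ² = (182−180)²/180 + (170−180)²/180 + (178−180)²/180 + (175−180)²/180 + (181−180)²/180 + (194−180)²/180
   = 0.022 + 0.556 + 0.022 + 0.139 + 0.006 + 1.089
Sum = 1.83
df = 5. Since 1.83 < 11.070, we do not reject H₀.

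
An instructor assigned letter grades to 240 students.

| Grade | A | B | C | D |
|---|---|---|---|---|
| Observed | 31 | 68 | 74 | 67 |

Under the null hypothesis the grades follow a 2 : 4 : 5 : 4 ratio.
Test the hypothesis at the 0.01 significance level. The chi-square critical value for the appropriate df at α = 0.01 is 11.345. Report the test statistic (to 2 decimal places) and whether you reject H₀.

0.87; do not reject

Ratio total = 15. Expected counts: 240×2/15 = 32, 240×4/15 = 64, 240×5/15 = 80, 240×4/15 = 64.
χ² = (31−32)²/32 + (68−64)²/64 + (74−80)²/80 + (67−64)²/64
   = 0.031 + 0.250 + 0.450 + 0.141
Sum = 0.87
df = 3. Since 0.87 < 11.345, we do not reject H₀.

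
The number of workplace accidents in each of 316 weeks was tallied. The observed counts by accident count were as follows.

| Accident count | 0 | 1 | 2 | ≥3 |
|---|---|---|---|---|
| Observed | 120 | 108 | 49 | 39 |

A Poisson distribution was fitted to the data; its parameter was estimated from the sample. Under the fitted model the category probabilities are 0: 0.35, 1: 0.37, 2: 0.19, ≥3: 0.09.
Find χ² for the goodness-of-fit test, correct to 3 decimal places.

7.430

Expected counts E_i = n·p_i: 316×0.35 = 110.6, 316×0.37 = 116.92, 316×0.19 = 60.04, 316×0.09 = 28.44.
0: (120 − 110.6)²/110.6 = 88.36/110.6 = 0.7989
1: (108 − 116.92)²/116.92 = 79.5664/116.92 = 0.6805
2: (49 − 60.04)²/60.04 = 121.8816/60.04 = 2.0300
≥3: (39 − 28.44)²/28.44 = 111.5136/28.44 = 3.9210
Sum = 7.430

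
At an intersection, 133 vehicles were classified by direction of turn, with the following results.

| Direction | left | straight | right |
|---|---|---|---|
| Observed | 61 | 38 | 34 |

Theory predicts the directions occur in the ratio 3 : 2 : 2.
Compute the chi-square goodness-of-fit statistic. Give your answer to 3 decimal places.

0.702

Ratio total = 7. Expected counts: 133×3/7 = 57, 133×2/7 = 38, 133×2/7 = 38.
χ² = (61−57)²/57 + (38−38)²/38 + (34−38)²/38
   = 0.2807 + 0.0000 + 0.4211
Sum = 0.702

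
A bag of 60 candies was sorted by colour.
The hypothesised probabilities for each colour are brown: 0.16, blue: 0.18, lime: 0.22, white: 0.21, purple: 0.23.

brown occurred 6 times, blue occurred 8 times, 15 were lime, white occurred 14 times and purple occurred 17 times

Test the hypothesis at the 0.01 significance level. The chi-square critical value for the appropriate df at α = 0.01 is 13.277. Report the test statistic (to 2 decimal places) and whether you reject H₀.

3.22; do not reject

Expected counts E_i = n·p_i: 60×0.16 = 9.6, 60×0.18 = 10.8, 60×0.22 = 13.2, 60×0.21 = 12.6, 60×0.23 = 13.8.
brown: (6 − 9.6)²/9.6 = 12.96/9.6 = 1.350
blue: (8 − 10.8)²/10.8 = 7.84/10.8 = 0.726
lime: (15 − 13.2)²/13.2 = 3.24/13.2 = 0.245
white: (14 − 12.6)²/12.6 = 1.96/12.6 = 0.156
purple: (17 − 13.8)²/13.8 = 10.24/13.8 = 0.742
Sum = 3.22
df = 4. Since 3.22 < 13.277, we do not reject H₀.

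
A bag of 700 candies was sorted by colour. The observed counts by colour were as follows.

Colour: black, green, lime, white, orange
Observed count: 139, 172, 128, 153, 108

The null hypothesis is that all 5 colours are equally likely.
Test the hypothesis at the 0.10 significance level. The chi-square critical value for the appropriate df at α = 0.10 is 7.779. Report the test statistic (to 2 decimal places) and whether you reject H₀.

Under H₀ each category has probability 1/5, so each expected count is 700/5 = 140.
χ² = (139−140)²/140 + (172−140)²/140 + (128−140)²/140 + (153−140)²/140 + (108−140)²/140
   = 0.007 + 7.314 + 1.029 + 1.207 + 7.314
Sum = 16.87
df = 4. Since 16.87 > 7.779, we reject H₀.

16.87; reject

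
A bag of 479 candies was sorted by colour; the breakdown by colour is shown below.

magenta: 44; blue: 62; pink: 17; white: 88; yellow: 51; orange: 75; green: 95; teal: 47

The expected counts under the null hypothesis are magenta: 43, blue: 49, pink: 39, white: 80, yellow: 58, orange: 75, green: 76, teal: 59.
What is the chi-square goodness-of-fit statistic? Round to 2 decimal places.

24.72

magenta: (44 − 43)²/43 = 1/43 = 0.023
blue: (62 − 49)²/49 = 169/49 = 3.449
pink: (17 − 39)²/39 = 484/39 = 12.410
white: (88 − 80)²/80 = 64/80 = 0.800
yellow: (51 − 58)²/58 = 49/58 = 0.845
orange: (75 − 75)²/75 = 0/75 = 0.000
green: (95 − 76)²/76 = 361/76 = 4.750
teal: (47 − 59)²/59 = 144/59 = 2.441
Sum = 24.72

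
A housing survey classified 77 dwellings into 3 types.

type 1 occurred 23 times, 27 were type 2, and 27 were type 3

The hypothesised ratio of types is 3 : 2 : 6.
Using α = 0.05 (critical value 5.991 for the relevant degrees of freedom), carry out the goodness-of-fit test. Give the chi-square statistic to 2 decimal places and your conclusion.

Ratio total = 11. Expected counts: 77×3/11 = 21, 77×2/11 = 14, 77×6/11 = 42.
cat         O        E   (O−E)²/E
type 1     23       21      0.190
type 2     27       14     12.071
type 3     27       42      5.357
Sum = 17.62
df = 2. Since 17.62 > 5.991, we reject H₀.

17.62; reject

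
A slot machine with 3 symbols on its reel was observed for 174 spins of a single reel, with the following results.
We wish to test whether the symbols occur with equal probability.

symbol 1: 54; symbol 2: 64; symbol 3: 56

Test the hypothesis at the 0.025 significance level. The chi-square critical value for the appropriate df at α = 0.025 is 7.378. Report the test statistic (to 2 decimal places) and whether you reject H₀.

0.97; do not reject

Expected count for each of the 3 categories: 174/3 = 58.
χ² = (54−58)²/58 + (64−58)²/58 + (56−58)²/58
   = 0.276 + 0.621 + 0.069
Sum = 0.97
df = 2. Since 0.97 < 7.378, we do not reject H₀.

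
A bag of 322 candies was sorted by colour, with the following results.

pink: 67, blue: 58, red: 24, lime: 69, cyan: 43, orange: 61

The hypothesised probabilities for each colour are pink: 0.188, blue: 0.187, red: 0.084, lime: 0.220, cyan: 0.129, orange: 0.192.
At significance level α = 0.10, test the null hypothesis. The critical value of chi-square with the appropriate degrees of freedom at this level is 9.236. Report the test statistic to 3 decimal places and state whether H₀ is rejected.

Expected counts E_i = n·p_i: 322×0.188 = 60.536, 322×0.187 = 60.214, 322×0.084 = 27.048, 322×0.220 = 70.84, 322×0.129 = 41.538, 322×0.192 = 61.824.
cat         O        E   (O−E)²/E
pink       67   60.536     0.6902
blue       58   60.214     0.0814
red        24   27.048     0.3435
lime       69    70.84     0.0478
cyan       43   41.538     0.0515
orange     61   61.824     0.0110
Sum = 1.225
df = 5. Since 1.225 < 9.236, we do not reject H₀.

1.225; do not reject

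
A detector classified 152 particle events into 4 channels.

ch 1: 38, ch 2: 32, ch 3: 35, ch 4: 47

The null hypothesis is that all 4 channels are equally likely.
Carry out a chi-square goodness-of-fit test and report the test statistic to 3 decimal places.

Expected count for each of the 4 categories: 152/4 = 38.
ch 1: (38 − 38)²/38 = 0/38 = 0.0000
ch 2: (32 − 38)²/38 = 36/38 = 0.9474
ch 3: (35 − 38)²/38 = 9/38 = 0.2368
ch 4: (47 − 38)²/38 = 81/38 = 2.1316
Sum = 3.316

3.316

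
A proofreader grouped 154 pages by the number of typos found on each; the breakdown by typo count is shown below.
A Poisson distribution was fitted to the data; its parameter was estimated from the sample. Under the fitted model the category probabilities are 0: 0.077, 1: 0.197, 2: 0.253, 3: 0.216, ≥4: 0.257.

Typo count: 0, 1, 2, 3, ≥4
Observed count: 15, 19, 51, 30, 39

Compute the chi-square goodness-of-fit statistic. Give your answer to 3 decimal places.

9.118

Expected counts E_i = n·p_i: 154×0.077 = 11.858, 154×0.197 = 30.338, 154×0.253 = 38.962, 154×0.216 = 33.264, 154×0.257 = 39.578.
χ² = (15−11.858)²/11.858 + (19−30.338)²/30.338 + (51−38.962)²/38.962 + (30−33.264)²/33.264 + (39−39.578)²/39.578
   = 0.8325 + 4.2373 + 3.7194 + 0.3203 + 0.0084
Sum = 9.118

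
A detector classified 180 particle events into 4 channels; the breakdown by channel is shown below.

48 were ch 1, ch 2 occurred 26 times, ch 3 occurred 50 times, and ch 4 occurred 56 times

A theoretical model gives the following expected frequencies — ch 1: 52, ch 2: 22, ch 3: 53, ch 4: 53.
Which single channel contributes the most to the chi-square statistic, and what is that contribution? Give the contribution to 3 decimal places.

ch 1: (48 − 52)²/52 = 16/52 = 0.3077
ch 2: (26 − 22)²/22 = 16/22 = 0.7273
ch 3: (50 − 53)²/53 = 9/53 = 0.1698
ch 4: (56 − 53)²/53 = 9/53 = 0.1698
The largest term is for ch 2: 0.727.

ch 2, 0.727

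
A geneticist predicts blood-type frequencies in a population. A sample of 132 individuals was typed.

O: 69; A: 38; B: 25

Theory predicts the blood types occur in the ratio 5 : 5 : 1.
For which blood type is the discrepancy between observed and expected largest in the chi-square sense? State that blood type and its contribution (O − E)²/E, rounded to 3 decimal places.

B, 14.083

Ratio total = 11. Expected counts: 132×5/11 = 60, 132×5/11 = 60, 132×1/11 = 12.
cat         O        E   (O−E)²/E
O          69       60     1.3500
A          38       60     8.0667
B          25       12    14.0833
The largest term is for B: 14.083.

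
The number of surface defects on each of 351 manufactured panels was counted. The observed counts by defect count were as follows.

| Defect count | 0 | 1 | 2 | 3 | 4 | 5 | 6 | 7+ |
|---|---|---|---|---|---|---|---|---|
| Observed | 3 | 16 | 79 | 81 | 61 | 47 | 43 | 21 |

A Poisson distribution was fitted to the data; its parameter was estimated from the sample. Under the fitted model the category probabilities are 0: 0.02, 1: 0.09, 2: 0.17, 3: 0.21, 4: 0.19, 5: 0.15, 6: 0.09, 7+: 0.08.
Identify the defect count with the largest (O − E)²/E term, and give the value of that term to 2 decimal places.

1, 7.69

Expected counts E_i = n·p_i: 351×0.02 = 7.02, 351×0.09 = 31.59, 351×0.17 = 59.67, 351×0.21 = 73.71, 351×0.19 = 66.69, 351×0.15 = 52.65, 351×0.09 = 31.59, 351×0.08 = 28.08.
cat         O        E   (O−E)²/E
0           3     7.02      2.302
1          16    31.59      7.694
2          79    59.67      6.262
3          81    73.71      0.721
4          61    66.69      0.485
5          47    52.65      0.606
6          43    31.59      4.121
7+         21    28.08      1.785
The largest term is for 1: 7.69.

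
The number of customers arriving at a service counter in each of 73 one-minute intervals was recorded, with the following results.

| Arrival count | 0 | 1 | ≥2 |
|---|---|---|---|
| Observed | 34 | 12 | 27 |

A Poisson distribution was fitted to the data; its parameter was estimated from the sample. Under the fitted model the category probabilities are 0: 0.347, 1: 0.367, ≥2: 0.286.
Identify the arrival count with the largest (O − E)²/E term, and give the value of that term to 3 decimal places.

1, 8.166

Expected counts E_i = n·p_i: 73×0.347 = 25.331, 73×0.367 = 26.791, 73×0.286 = 20.878.
cat         O        E   (O−E)²/E
0          34   25.331     2.9668
1          12   26.791     8.1659
≥2         27   20.878     1.7951
The largest term is for 1: 8.166.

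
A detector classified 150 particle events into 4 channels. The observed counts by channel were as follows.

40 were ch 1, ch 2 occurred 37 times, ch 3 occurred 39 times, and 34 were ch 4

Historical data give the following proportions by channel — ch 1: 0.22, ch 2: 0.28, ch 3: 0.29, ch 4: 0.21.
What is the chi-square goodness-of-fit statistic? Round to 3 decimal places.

2.744

Expected counts E_i = n·p_i: 150×0.22 = 33, 150×0.28 = 42, 150×0.29 = 43.5, 150×0.21 = 31.5.
ch 1: (40 − 33)²/33 = 49/33 = 1.4848
ch 2: (37 − 42)²/42 = 25/42 = 0.5952
ch 3: (39 − 43.5)²/43.5 = 20.25/43.5 = 0.4655
ch 4: (34 − 31.5)²/31.5 = 6.25/31.5 = 0.1984
Sum = 2.744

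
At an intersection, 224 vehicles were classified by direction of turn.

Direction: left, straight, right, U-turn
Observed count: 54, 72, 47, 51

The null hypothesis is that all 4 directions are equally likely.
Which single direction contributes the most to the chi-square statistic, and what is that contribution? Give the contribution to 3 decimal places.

Under H₀ each category has probability 1/4, so each expected count is 224/4 = 56.
left: (54 − 56)²/56 = 4/56 = 0.0714
straight: (72 − 56)²/56 = 256/56 = 4.5714
right: (47 − 56)²/56 = 81/56 = 1.4464
U-turn: (51 − 56)²/56 = 25/56 = 0.4464
The largest term is for straight: 4.571.

straight, 4.571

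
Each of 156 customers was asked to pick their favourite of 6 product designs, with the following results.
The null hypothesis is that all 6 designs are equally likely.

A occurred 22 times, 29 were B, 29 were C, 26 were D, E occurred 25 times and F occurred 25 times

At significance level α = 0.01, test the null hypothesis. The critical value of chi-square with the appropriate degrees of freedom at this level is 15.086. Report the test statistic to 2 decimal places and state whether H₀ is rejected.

Under H₀ each category has probability 1/6, so each expected count is 156/6 = 26.
cat         O        E   (O−E)²/E
A          22       26      0.615
B          29       26      0.346
C          29       26      0.346
D          26       26      0.000
E          25       26      0.038
F          25       26      0.038
Sum = 1.38
df = 5. Since 1.38 < 15.086, we do not reject H₀.

1.38; do not reject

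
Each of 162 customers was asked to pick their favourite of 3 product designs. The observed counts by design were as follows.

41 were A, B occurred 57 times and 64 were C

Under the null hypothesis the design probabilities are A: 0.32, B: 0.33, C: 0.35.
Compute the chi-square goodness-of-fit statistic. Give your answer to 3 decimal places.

3.441

Expected counts E_i = n·p_i: 162×0.32 = 51.84, 162×0.33 = 53.46, 162×0.35 = 56.7.
χ² = (41−51.84)²/51.84 + (57−53.46)²/53.46 + (64−56.7)²/56.7
   = 2.2667 + 0.2344 + 0.9399
Sum = 3.441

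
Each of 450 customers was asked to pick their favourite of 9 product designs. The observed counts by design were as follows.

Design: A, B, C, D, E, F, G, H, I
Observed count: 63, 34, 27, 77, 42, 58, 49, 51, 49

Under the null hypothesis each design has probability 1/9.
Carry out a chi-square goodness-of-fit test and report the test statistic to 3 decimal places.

36.280

Expected count for each of the 9 categories: 450/9 = 50.
χ² = (63−50)²/50 + (34−50)²/50 + (27−50)²/50 + (77−50)²/50 + (42−50)²/50 + (58−50)²/50 + (49−50)²/50 + (51−50)²/50 + (49−50)²/50
   = 3.3800 + 5.1200 + 10.5800 + 14.5800 + 1.2800 + 1.2800 + 0.0200 + 0.0200 + 0.0200
Sum = 36.280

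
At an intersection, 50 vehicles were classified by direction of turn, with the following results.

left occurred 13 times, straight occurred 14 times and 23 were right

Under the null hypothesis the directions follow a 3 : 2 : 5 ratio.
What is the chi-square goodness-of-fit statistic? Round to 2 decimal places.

2.03

Ratio total = 10. Expected counts: 50×3/10 = 15, 50×2/10 = 10, 50×5/10 = 25.
χ² = (13−15)²/15 + (14−10)²/10 + (23−25)²/25
   = 0.267 + 1.600 + 0.160
Sum = 2.03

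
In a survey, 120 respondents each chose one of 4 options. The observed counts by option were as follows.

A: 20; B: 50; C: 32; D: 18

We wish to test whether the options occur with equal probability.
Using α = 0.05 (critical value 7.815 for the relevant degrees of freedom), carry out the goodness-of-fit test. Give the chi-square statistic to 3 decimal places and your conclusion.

21.600; reject

Under H₀ each category has probability 1/4, so each expected count is 120/4 = 30.
A: (20 − 30)²/30 = 100/30 = 3.3333
B: (50 − 30)²/30 = 400/30 = 13.3333
C: (32 − 30)²/30 = 4/30 = 0.1333
D: (18 − 30)²/30 = 144/30 = 4.8000
Sum = 21.600
df = 3. Since 21.600 > 7.815, we reject H₀.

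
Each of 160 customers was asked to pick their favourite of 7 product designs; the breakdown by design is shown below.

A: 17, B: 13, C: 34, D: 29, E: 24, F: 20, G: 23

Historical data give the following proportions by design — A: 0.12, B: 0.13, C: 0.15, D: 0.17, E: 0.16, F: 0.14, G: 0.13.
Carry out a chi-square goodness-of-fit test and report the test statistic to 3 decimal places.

8.053

Expected counts E_i = n·p_i: 160×0.12 = 19.2, 160×0.13 = 20.8, 160×0.15 = 24, 160×0.17 = 27.2, 160×0.16 = 25.6, 160×0.14 = 22.4, 160×0.13 = 20.8.
cat         O        E   (O−E)²/E
A          17     19.2     0.2521
B          13     20.8     2.9250
C          34       24     4.1667
D          29     27.2     0.1191
E          24     25.6     0.1000
F          20     22.4     0.2571
G          23     20.8     0.2327
Sum = 8.053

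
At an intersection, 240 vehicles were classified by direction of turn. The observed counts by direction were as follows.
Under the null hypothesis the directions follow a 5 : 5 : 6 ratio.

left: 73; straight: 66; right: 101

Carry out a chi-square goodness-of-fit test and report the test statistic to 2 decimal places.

2.48

Ratio total = 16. Expected counts: 240×5/16 = 75, 240×5/16 = 75, 240×6/16 = 90.
left: (73 − 75)²/75 = 4/75 = 0.053
straight: (66 − 75)²/75 = 81/75 = 1.080
right: (101 − 90)²/90 = 121/90 = 1.344
Sum = 2.48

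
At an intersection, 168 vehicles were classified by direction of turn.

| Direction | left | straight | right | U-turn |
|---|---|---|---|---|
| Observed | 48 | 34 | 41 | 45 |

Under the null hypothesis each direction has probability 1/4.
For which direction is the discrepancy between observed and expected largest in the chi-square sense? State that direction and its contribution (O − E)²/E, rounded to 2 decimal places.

straight, 1.52

Under H₀ each category has probability 1/4, so each expected count is 168/4 = 42.
cat           O        E   (O−E)²/E
left         48       42      0.857
straight     34       42      1.524
right        41       42      0.024
U-turn       45       42      0.214
The largest term is for straight: 1.52.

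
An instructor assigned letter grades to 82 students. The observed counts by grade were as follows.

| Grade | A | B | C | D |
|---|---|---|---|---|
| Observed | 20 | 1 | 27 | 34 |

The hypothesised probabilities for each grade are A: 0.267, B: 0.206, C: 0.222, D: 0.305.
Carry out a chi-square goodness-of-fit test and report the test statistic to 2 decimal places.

22.60

Expected counts E_i = n·p_i: 82×0.267 = 21.894, 82×0.206 = 16.892, 82×0.222 = 18.204, 82×0.305 = 25.01.
χ² = (20−21.894)²/21.894 + (1−16.892)²/16.892 + (27−18.204)²/18.204 + (34−25.01)²/25.01
   = 0.164 + 14.951 + 4.250 + 3.232
Sum = 22.60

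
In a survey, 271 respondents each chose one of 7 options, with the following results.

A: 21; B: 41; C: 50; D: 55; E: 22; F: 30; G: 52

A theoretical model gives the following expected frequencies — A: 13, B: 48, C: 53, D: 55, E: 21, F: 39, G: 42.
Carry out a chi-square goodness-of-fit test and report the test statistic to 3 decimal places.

A: (21 − 13)²/13 = 64/13 = 4.9231
B: (41 − 48)²/48 = 49/48 = 1.0208
C: (50 − 53)²/53 = 9/53 = 0.1698
D: (55 − 55)²/55 = 0/55 = 0.0000
E: (22 − 21)²/21 = 1/21 = 0.0476
F: (30 − 39)²/39 = 81/39 = 2.0769
G: (52 − 42)²/42 = 100/42 = 2.3810
Sum = 10.619

10.619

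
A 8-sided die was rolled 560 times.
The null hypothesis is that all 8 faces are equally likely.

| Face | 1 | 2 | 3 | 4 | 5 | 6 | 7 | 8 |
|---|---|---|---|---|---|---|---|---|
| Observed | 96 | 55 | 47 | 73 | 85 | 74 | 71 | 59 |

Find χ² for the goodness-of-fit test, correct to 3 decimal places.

Under H₀ each category has probability 1/8, so each expected count is 560/8 = 70.
cat         O        E   (O−E)²/E
1          96       70     9.6571
2          55       70     3.2143
3          47       70     7.5571
4          73       70     0.1286
5          85       70     3.2143
6          74       70     0.2286
7          71       70     0.0143
8          59       70     1.7286
Sum = 25.743

25.743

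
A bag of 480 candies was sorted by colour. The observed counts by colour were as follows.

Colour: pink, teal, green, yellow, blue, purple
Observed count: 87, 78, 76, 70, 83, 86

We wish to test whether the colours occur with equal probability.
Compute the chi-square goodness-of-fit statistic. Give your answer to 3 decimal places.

2.675

Under H₀ each category has probability 1/6, so each expected count is 480/6 = 80.
cat         O        E   (O−E)²/E
pink       87       80     0.6125
teal       78       80     0.0500
green      76       80     0.2000
yellow     70       80     1.2500
blue       83       80     0.1125
purple     86       80     0.4500
Sum = 2.675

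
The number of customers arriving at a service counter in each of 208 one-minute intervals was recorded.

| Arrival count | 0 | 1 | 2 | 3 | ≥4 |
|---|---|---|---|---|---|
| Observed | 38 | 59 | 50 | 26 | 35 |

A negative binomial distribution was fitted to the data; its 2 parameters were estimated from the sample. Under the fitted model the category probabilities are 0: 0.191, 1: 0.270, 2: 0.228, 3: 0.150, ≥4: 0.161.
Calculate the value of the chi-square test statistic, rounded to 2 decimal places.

1.29

Expected counts E_i = n·p_i: 208×0.191 = 39.728, 208×0.270 = 56.16, 208×0.228 = 47.424, 208×0.150 = 31.2, 208×0.161 = 33.488.
0: (38 − 39.728)²/39.728 = 2.985984/39.728 = 0.075
1: (59 − 56.16)²/56.16 = 8.0656/56.16 = 0.144
2: (50 − 47.424)²/47.424 = 6.635776/47.424 = 0.140
3: (26 − 31.2)²/31.2 = 27.04/31.2 = 0.867
≥4: (35 − 33.488)²/33.488 = 2.286144/33.488 = 0.068
Sum = 1.29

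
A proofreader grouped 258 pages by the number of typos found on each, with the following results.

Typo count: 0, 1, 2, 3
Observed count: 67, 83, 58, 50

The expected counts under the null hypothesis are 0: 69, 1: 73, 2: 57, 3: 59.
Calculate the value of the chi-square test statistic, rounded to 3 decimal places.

2.818

cat         O        E   (O−E)²/E
0          67       69     0.0580
1          83       73     1.3699
2          58       57     0.0175
3          50       59     1.3729
Sum = 2.818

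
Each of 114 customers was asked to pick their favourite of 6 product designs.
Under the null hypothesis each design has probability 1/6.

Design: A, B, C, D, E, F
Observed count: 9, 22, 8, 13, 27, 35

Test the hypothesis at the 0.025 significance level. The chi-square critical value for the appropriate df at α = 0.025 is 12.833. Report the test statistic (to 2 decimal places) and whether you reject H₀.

Under H₀ each category has probability 1/6, so each expected count is 114/6 = 19.
A: (9 − 19)²/19 = 100/19 = 5.263
B: (22 − 19)²/19 = 9/19 = 0.474
C: (8 − 19)²/19 = 121/19 = 6.368
D: (13 − 19)²/19 = 36/19 = 1.895
E: (27 − 19)²/19 = 64/19 = 3.368
F: (35 − 19)²/19 = 256/19 = 13.474
Sum = 30.84
df = 5. Since 30.84 > 12.833, we reject H₀.

30.84; reject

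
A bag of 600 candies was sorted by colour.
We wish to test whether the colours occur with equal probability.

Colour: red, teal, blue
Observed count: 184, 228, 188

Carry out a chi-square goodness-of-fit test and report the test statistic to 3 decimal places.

Expected count for each of the 3 categories: 600/3 = 200.
red: (184 − 200)²/200 = 256/200 = 1.2800
teal: (228 − 200)²/200 = 784/200 = 3.9200
blue: (188 − 200)²/200 = 144/200 = 0.7200
Sum = 5.920

5.920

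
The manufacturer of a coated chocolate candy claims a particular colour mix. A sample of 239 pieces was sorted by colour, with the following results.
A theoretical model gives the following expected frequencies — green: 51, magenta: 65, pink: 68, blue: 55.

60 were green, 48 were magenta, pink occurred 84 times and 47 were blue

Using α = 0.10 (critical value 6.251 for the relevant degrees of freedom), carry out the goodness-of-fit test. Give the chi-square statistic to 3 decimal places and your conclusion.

10.963; reject

χ² = (60−51)²/51 + (48−65)²/65 + (84−68)²/68 + (47−55)²/55
   = 1.5882 + 4.4462 + 3.7647 + 1.1636
Sum = 10.963
df = 3. Since 10.963 > 6.251, we reject H₀.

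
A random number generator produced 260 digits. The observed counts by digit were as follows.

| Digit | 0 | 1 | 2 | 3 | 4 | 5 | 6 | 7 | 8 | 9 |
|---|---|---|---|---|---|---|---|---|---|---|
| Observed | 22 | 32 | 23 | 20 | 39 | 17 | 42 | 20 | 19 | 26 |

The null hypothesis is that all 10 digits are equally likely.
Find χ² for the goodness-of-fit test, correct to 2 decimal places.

26.46

Expected count for each of the 10 categories: 260/10 = 26.
χ² = (22−26)²/26 + (32−26)²/26 + (23−26)²/26 + (20−26)²/26 + (39−26)²/26 + (17−26)²/26 + (42−26)²/26 + (20−26)²/26 + (19−26)²/26 + (26−26)²/26
   = 0.615 + 1.385 + 0.346 + 1.385 + 6.500 + 3.115 + 9.846 + 1.385 + 1.885 + 0.000
Sum = 26.46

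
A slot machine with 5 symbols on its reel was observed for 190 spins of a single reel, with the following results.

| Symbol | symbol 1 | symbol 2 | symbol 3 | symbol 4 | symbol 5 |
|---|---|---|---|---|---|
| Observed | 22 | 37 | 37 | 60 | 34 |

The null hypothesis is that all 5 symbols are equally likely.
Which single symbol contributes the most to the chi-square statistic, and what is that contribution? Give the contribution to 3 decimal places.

symbol 4, 12.737

Expected count for each of the 5 categories: 190/5 = 38.
cat           O        E   (O−E)²/E
symbol 1     22       38     6.7368
symbol 2     37       38     0.0263
symbol 3     37       38     0.0263
symbol 4     60       38    12.7368
symbol 5     34       38     0.4211
The largest term is for symbol 4: 12.737.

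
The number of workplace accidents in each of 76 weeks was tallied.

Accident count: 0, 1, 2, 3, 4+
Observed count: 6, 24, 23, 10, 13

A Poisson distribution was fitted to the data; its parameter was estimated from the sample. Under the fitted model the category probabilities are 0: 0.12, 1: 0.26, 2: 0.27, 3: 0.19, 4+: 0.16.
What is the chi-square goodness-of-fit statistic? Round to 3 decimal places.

Expected counts E_i = n·p_i: 76×0.12 = 9.12, 76×0.26 = 19.76, 76×0.27 = 20.52, 76×0.19 = 14.44, 76×0.16 = 12.16.
χ² = (6−9.12)²/9.12 + (24−19.76)²/19.76 + (23−20.52)²/20.52 + (10−14.44)²/14.44 + (13−12.16)²/12.16
   = 1.0674 + 0.9098 + 0.2997 + 1.3652 + 0.0580
Sum = 3.700

3.700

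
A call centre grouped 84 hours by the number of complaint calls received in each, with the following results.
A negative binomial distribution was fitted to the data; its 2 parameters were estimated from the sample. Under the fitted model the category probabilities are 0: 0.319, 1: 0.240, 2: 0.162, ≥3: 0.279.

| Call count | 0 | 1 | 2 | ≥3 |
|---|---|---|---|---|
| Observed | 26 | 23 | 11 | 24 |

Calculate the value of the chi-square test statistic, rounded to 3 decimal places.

Expected counts E_i = n·p_i: 84×0.319 = 26.796, 84×0.240 = 20.16, 84×0.162 = 13.608, 84×0.279 = 23.436.
cat         O        E   (O−E)²/E
0          26   26.796     0.0236
1          23    20.16     0.4001
2          11   13.608     0.4998
≥3         24   23.436     0.0136
Sum = 0.937

0.937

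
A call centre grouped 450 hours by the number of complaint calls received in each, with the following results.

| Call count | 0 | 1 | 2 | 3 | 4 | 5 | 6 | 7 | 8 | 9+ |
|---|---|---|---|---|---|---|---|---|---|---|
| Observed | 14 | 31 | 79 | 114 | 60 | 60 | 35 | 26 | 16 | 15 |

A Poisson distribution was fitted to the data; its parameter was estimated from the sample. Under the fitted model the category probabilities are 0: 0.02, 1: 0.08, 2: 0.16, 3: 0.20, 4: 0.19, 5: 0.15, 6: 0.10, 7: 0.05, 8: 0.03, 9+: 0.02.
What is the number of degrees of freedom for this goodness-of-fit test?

There are k = 10 categories and 1 parameter estimated from the data, so df = 10 − 1 − 1 = 8.

8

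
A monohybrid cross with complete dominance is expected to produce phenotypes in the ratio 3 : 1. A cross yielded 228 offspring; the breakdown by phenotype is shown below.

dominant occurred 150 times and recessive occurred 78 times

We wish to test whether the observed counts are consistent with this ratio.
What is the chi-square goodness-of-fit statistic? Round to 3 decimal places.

10.316

Ratio total = 4. Expected counts: 228×3/4 = 171, 228×1/4 = 57.
dominant: (150 − 171)²/171 = 441/171 = 2.5789
recessive: (78 − 57)²/57 = 441/57 = 7.7368
Sum = 10.316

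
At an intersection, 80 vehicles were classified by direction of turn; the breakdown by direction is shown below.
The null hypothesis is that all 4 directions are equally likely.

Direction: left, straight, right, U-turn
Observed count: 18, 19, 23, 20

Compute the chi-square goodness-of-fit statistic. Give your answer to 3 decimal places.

Under H₀ each category has probability 1/4, so each expected count is 80/4 = 20.
χ² = (18−20)²/20 + (19−20)²/20 + (23−20)²/20 + (20−20)²/20
   = 0.2000 + 0.0500 + 0.4500 + 0.0000
Sum = 0.700

0.700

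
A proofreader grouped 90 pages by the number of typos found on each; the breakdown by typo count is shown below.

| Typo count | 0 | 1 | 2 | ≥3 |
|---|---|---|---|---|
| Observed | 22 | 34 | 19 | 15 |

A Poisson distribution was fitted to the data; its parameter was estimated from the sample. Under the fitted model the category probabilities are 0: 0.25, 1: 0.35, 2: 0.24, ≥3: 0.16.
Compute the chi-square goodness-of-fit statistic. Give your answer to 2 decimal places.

Expected counts E_i = n·p_i: 90×0.25 = 22.5, 90×0.35 = 31.5, 90×0.24 = 21.6, 90×0.16 = 14.4.
0: (22 − 22.5)²/22.5 = 0.25/22.5 = 0.011
1: (34 − 31.5)²/31.5 = 6.25/31.5 = 0.198
2: (19 − 21.6)²/21.6 = 6.76/21.6 = 0.313
≥3: (15 − 14.4)²/14.4 = 0.36/14.4 = 0.025
Sum = 0.55

0.55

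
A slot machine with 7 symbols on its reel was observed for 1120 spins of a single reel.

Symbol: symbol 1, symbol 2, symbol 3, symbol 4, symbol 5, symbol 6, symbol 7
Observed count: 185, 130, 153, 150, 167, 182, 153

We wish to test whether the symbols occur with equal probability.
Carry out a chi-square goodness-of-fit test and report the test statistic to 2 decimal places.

14.10

Under H₀ each category has probability 1/7, so each expected count is 1120/7 = 160.
symbol 1: (185 − 160)²/160 = 625/160 = 3.906
symbol 2: (130 − 160)²/160 = 900/160 = 5.625
symbol 3: (153 − 160)²/160 = 49/160 = 0.306
symbol 4: (150 − 160)²/160 = 100/160 = 0.625
symbol 5: (167 − 160)²/160 = 49/160 = 0.306
symbol 6: (182 − 160)²/160 = 484/160 = 3.025
symbol 7: (153 − 160)²/160 = 49/160 = 0.306
Sum = 14.10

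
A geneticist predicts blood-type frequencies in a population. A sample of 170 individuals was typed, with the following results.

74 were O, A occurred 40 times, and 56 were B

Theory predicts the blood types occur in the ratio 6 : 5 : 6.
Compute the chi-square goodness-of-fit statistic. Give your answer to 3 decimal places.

5.533

Ratio total = 17. Expected counts: 170×6/17 = 60, 170×5/17 = 50, 170×6/17 = 60.
cat         O        E   (O−E)²/E
O          74       60     3.2667
A          40       50     2.0000
B          56       60     0.2667
Sum = 5.533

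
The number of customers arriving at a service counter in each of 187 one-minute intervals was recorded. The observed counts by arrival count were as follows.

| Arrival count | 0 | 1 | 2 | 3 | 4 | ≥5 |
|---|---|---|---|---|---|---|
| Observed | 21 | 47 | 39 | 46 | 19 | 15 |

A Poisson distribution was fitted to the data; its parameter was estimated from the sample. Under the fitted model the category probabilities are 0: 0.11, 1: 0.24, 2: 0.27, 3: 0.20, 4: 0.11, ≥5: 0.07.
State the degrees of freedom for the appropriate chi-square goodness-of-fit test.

There are k = 6 categories and 1 parameter estimated from the data, so df = 6 − 1 − 1 = 4.

4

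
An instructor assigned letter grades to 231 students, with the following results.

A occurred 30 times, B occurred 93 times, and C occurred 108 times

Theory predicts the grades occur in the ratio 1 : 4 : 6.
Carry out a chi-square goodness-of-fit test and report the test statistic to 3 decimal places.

7.393

Ratio total = 11. Expected counts: 231×1/11 = 21, 231×4/11 = 84, 231×6/11 = 126.
cat         O        E   (O−E)²/E
A          30       21     3.8571
B          93       84     0.9643
C         108      126     2.5714
Sum = 7.393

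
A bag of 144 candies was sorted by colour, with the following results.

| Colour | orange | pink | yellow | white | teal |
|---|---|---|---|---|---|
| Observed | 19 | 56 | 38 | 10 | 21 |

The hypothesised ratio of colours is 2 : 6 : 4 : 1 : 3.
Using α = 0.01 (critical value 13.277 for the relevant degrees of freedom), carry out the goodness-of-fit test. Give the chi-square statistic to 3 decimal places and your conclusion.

1.685; do not reject

Ratio total = 16. Expected counts: 144×2/16 = 18, 144×6/16 = 54, 144×4/16 = 36, 144×1/16 = 9, 144×3/16 = 27.
χ² = (19−18)²/18 + (56−54)²/54 + (38−36)²/36 + (10−9)²/9 + (21−27)²/27
   = 0.0556 + 0.0741 + 0.1111 + 0.1111 + 1.3333
Sum = 1.685
df = 4. Since 1.685 < 13.277, we do not reject H₀.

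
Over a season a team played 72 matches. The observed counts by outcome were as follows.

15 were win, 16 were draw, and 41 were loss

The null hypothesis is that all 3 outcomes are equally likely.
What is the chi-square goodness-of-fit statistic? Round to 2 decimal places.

Expected count for each of the 3 categories: 72/3 = 24.
cat         O        E   (O−E)²/E
win        15       24      3.375
draw       16       24      2.667
loss       41       24     12.042
Sum = 18.08

18.08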